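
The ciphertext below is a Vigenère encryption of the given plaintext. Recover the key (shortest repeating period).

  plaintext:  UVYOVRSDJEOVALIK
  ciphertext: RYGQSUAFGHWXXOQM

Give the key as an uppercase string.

XDIC

  i= 0: R-U = 23 → X
  i= 1: Y-V =  3 → D
  i= 2: G-Y =  8 → I
  i= 3: Q-O =  2 → C
  i= 4: S-V = 23 → X
  i= 5: U-R =  3 → D
  i= 6: A-S =  8 → I
  i= 7: F-D =  2 → C
  i= 8: G-J = 23 → X
  i= 9: H-E =  3 → D
  i=10: W-O =  8 → I
  i=11: X-V =  2 → C
  i=12: X-A = 23 → X
  i=13: O-L =  3 → D
  i=14: Q-I =  8 → I
  i=15: M-K =  2 → C
  shifts repeat with period 4: XDIC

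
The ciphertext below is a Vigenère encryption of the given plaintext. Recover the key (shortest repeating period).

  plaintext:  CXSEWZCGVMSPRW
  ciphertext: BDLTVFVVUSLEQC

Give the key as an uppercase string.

ZGTP

  i= 0: B-C = 25 → Z
  i= 1: D-X =  6 → G
  i= 2: L-S = 19 → T
  i= 3: T-E = 15 → P
  i= 4: V-W = 25 → Z
  i= 5: F-Z =  6 → G
  i= 6: V-C = 19 → T
  i= 7: V-G = 15 → P
  i= 8: U-V = 25 → Z
  i= 9: S-M =  6 → G
  i=10: L-S = 19 → T
  i=11: E-P = 15 → P
  i=12: Q-R = 25 → Z
  i=13: C-W =  6 → G
  shifts repeat with period 4: ZGTP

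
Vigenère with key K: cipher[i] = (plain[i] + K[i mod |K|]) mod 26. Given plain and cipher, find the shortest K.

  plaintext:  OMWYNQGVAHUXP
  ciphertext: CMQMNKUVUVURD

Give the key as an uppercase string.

OAU

  i= 0: C-O = 14 → O
  i= 1: M-M =  0 → A
  i= 2: Q-W = 20 → U
  i= 3: M-Y = 14 → O
  i= 4: N-N =  0 → A
  i= 5: K-Q = 20 → U
  i= 6: U-G = 14 → O
  i= 7: V-V =  0 → A
  i= 8: U-A = 20 → U
  i= 9: V-H = 14 → O
  i=10: U-U =  0 → A
  i=11: R-X = 20 → U
  i=12: D-P = 14 → O
  shifts repeat with period 3: OAU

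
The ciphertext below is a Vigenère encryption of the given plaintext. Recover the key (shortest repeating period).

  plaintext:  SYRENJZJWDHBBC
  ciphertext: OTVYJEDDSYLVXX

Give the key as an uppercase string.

WVEU

  i= 0: O-S = 22 → W
  i= 1: T-Y = 21 → V
  i= 2: V-R =  4 → E
  i= 3: Y-E = 20 → U
  i= 4: J-N = 22 → W
  i= 5: E-J = 21 → V
  i= 6: D-Z =  4 → E
  i= 7: D-J = 20 → U
  i= 8: S-W = 22 → W
  i= 9: Y-D = 21 → V
  i=10: L-H =  4 → E
  i=11: V-B = 20 → U
  i=12: X-B = 22 → W
  i=13: X-C = 21 → V
  shifts repeat with period 4: WVEU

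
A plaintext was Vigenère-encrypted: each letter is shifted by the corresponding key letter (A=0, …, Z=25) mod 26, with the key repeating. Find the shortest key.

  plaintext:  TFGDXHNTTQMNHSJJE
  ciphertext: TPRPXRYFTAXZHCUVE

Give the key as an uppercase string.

AKLM

  i= 0: T-T =  0 → A
  i= 1: P-F = 10 → K
  i= 2: R-G = 11 → L
  i= 3: P-D = 12 → M
  i= 4: X-X =  0 → A
  i= 5: R-H = 10 → K
  i= 6: Y-N = 11 → L
  i= 7: F-T = 12 → M
  i= 8: T-T =  0 → A
  i= 9: A-Q = 10 → K
  i=10: X-M = 11 → L
  i=11: Z-N = 12 → M
  i=12: H-H =  0 → A
  i=13: C-S = 10 → K
  i=14: U-J = 11 → L
  i=15: V-J = 12 → M
  i=16: E-E =  0 → A
  shifts repeat with period 4: AKLM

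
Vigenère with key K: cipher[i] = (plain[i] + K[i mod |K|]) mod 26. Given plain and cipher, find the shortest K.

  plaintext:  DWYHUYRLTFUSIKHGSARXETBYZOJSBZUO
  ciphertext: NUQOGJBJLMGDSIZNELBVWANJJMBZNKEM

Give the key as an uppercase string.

KYSHML

  i= 0: N-D = 10 → K
  i= 1: U-W = 24 → Y
  i= 2: Q-Y = 18 → S
  i= 3: O-H =  7 → H
  i= 4: G-U = 12 → M
  i= 5: J-Y = 11 → L
  i= 6: B-R = 10 → K
  i= 7: J-L = 24 → Y
  i= 8: L-T = 18 → S
  i= 9: M-F =  7 → H
  i=10: G-U = 12 → M
  i=11: D-S = 11 → L
  i=12: S-I = 10 → K
  i=13: I-K = 24 → Y
  i=14: Z-H = 18 → S
  i=15: N-G =  7 → H
  i=16: E-S = 12 → M
  i=17: L-A = 11 → L
  i=18: B-R = 10 → K
  i=19: V-X = 24 → Y
  i=20: W-E = 18 → S
  i=21: A-T =  7 → H
  i=22: N-B = 12 → M
  i=23: J-Y = 11 → L
  i=24: J-Z = 10 → K
  i=25: M-O = 24 → Y
  i=26: B-J = 18 → S
  i=27: Z-S =  7 → H
  i=28: N-B = 12 → M
  i=29: K-Z = 11 → L
  i=30: E-U = 10 → K
  i=31: M-O = 24 → Y
  shifts repeat with period 6: KYSHML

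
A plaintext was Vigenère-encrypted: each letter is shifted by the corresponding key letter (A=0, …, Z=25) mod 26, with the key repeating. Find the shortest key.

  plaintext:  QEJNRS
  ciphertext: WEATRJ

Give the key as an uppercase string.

  i= 0: W-Q =  6 → G
  i= 1: E-E =  0 → A
  i= 2: A-J = 17 → R
  i= 3: T-N =  6 → G
  i= 4: R-R =  0 → A
  i= 5: J-S = 17 → R
  shifts repeat with period 3: GAR

GAR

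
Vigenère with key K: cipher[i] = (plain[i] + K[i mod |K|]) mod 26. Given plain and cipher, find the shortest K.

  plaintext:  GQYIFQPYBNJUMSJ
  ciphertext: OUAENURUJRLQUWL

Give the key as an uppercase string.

  i= 0: O-G =  8 → I
  i= 1: U-Q =  4 → E
  i= 2: A-Y =  2 → C
  i= 3: E-I = 22 → W
  i= 4: N-F =  8 → I
  i= 5: U-Q =  4 → E
  i= 6: R-P =  2 → C
  i= 7: U-Y = 22 → W
  i= 8: J-B =  8 → I
  i= 9: R-N =  4 → E
  i=10: L-J =  2 → C
  i=11: Q-U = 22 → W
  i=12: U-M =  8 → I
  i=13: W-S =  4 → E
  i=14: L-J =  2 → C
  shifts repeat with period 4: IECW

IECW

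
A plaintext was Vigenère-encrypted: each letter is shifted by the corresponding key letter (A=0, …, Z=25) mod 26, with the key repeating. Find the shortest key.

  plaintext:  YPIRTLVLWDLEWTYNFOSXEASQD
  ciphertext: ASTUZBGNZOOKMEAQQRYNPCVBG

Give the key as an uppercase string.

  i= 0: A-Y =  2 → C
  i= 1: S-P =  3 → D
  i= 2: T-I = 11 → L
  i= 3: U-R =  3 → D
  i= 4: Z-T =  6 → G
  i= 5: B-L = 16 → Q
  i= 6: G-V = 11 → L
  i= 7: N-L =  2 → C
  i= 8: Z-W =  3 → D
  i= 9: O-D = 11 → L
  i=10: O-L =  3 → D
  i=11: K-E =  6 → G
  i=12: M-W = 16 → Q
  i=13: E-T = 11 → L
  i=14: A-Y =  2 → C
  i=15: Q-N =  3 → D
  i=16: Q-F = 11 → L
  i=17: R-O =  3 → D
  i=18: Y-S =  6 → G
  i=19: N-X = 16 → Q
  i=20: P-E = 11 → L
  i=21: C-A =  2 → C
  i=22: V-S =  3 → D
  i=23: B-Q = 11 → L
  i=24: G-D =  3 → D
  shifts repeat with period 7: CDLDGQL

CDLDGQL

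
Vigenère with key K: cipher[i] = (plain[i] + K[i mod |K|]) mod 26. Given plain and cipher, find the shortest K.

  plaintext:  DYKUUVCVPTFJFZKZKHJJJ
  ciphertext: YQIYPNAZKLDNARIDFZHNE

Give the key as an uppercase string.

VSYE

  i= 0: Y-D = 21 → V
  i= 1: Q-Y = 18 → S
  i= 2: I-K = 24 → Y
  i= 3: Y-U =  4 → E
  i= 4: P-U = 21 → V
  i= 5: N-V = 18 → S
  i= 6: A-C = 24 → Y
  i= 7: Z-V =  4 → E
  i= 8: K-P = 21 → V
  i= 9: L-T = 18 → S
  i=10: D-F = 24 → Y
  i=11: N-J =  4 → E
  i=12: A-F = 21 → V
  i=13: R-Z = 18 → S
  i=14: I-K = 24 → Y
  i=15: D-Z =  4 → E
  i=16: F-K = 21 → V
  i=17: Z-H = 18 → S
  i=18: H-J = 24 → Y
  i=19: N-J =  4 → E
  i=20: E-J = 21 → V
  shifts repeat with period 4: VSYE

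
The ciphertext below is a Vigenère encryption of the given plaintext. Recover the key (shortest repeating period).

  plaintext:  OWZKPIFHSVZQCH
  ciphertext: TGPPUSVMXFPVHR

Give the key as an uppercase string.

FKQF

  i= 0: T-O =  5 → F
  i= 1: G-W = 10 → K
  i= 2: P-Z = 16 → Q
  i= 3: P-K =  5 → F
  i= 4: U-P =  5 → F
  i= 5: S-I = 10 → K
  i= 6: V-F = 16 → Q
  i= 7: M-H =  5 → F
  i= 8: X-S =  5 → F
  i= 9: F-V = 10 → K
  i=10: P-Z = 16 → Q
  i=11: V-Q =  5 → F
  i=12: H-C =  5 → F
  i=13: R-H = 10 → K
  shifts repeat with period 4: FKQF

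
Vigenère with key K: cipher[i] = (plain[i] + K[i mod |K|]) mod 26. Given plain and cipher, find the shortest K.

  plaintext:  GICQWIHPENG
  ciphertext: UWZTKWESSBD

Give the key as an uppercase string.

  i= 0: U-G = 14 → O
  i= 1: W-I = 14 → O
  i= 2: Z-C = 23 → X
  i= 3: T-Q =  3 → D
  i= 4: K-W = 14 → O
  i= 5: W-I = 14 → O
  i= 6: E-H = 23 → X
  i= 7: S-P =  3 → D
  i= 8: S-E = 14 → O
  i= 9: B-N = 14 → O
  i=10: D-G = 23 → X
  shifts repeat with period 4: OOXD

OOXD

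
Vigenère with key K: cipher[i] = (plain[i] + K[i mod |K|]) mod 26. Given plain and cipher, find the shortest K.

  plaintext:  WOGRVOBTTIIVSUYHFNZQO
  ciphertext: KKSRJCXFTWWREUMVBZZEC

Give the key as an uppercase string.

OWMAO

  i= 0: K-W = 14 → O
  i= 1: K-O = 22 → W
  i= 2: S-G = 12 → M
  i= 3: R-R =  0 → A
  i= 4: J-V = 14 → O
  i= 5: C-O = 14 → O
  i= 6: X-B = 22 → W
  i= 7: F-T = 12 → M
  i= 8: T-T =  0 → A
  i= 9: W-I = 14 → O
  i=10: W-I = 14 → O
  i=11: R-V = 22 → W
  i=12: E-S = 12 → M
  i=13: U-U =  0 → A
  i=14: M-Y = 14 → O
  i=15: V-H = 14 → O
  i=16: B-F = 22 → W
  i=17: Z-N = 12 → M
  i=18: Z-Z =  0 → A
  i=19: E-Q = 14 → O
  i=20: C-O = 14 → O
  shifts repeat with period 5: OWMAO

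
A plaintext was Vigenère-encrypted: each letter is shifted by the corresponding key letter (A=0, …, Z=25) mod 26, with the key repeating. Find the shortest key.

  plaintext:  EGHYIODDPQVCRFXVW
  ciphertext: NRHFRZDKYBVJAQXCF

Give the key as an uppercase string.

JLAH

  i= 0: N-E =  9 → J
  i= 1: R-G = 11 → L
  i= 2: H-H =  0 → A
  i= 3: F-Y =  7 → H
  i= 4: R-I =  9 → J
  i= 5: Z-O = 11 → L
  i= 6: D-D =  0 → A
  i= 7: K-D =  7 → H
  i= 8: Y-P =  9 → J
  i= 9: B-Q = 11 → L
  i=10: V-V =  0 → A
  i=11: J-C =  7 → H
  i=12: A-R =  9 → J
  i=13: Q-F = 11 → L
  i=14: X-X =  0 → A
  i=15: C-V =  7 → H
  i=16: F-W =  9 → J
  shifts repeat with period 4: JLAH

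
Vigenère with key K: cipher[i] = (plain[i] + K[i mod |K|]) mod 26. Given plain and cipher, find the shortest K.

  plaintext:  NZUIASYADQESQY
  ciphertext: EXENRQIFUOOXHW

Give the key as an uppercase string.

  i= 0: E-N = 17 → R
  i= 1: X-Z = 24 → Y
  i= 2: E-U = 10 → K
  i= 3: N-I =  5 → F
  i= 4: R-A = 17 → R
  i= 5: Q-S = 24 → Y
  i= 6: I-Y = 10 → K
  i= 7: F-A =  5 → F
  i= 8: U-D = 17 → R
  i= 9: O-Q = 24 → Y
  i=10: O-E = 10 → K
  i=11: X-S =  5 → F
  i=12: H-Q = 17 → R
  i=13: W-Y = 24 → Y
  shifts repeat with period 4: RYKF

RYKF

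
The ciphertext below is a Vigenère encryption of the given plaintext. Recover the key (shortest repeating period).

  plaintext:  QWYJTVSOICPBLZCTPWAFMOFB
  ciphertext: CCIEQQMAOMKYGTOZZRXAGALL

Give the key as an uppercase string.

  i= 0: C-Q = 12 → M
  i= 1: C-W =  6 → G
  i= 2: I-Y = 10 → K
  i= 3: E-J = 21 → V
  i= 4: Q-T = 23 → X
  i= 5: Q-V = 21 → V
  i= 6: M-S = 20 → U
  i= 7: A-O = 12 → M
  i= 8: O-I =  6 → G
  i= 9: M-C = 10 → K
  i=10: K-P = 21 → V
  i=11: Y-B = 23 → X
  i=12: G-L = 21 → V
  i=13: T-Z = 20 → U
  i=14: O-C = 12 → M
  i=15: Z-T =  6 → G
  i=16: Z-P = 10 → K
  i=17: R-W = 21 → V
  i=18: X-A = 23 → X
  i=19: A-F = 21 → V
  i=20: G-M = 20 → U
  i=21: A-O = 12 → M
  i=22: L-F =  6 → G
  i=23: L-B = 10 → K
  shifts repeat with period 7: MGKVXVU

MGKVXVU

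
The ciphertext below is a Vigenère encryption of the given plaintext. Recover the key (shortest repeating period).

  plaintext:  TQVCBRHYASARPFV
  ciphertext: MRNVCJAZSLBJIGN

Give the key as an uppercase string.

TBS

  i= 0: M-T = 19 → T
  i= 1: R-Q =  1 → B
  i= 2: N-V = 18 → S
  i= 3: V-C = 19 → T
  i= 4: C-B =  1 → B
  i= 5: J-R = 18 → S
  i= 6: A-H = 19 → T
  i= 7: Z-Y =  1 → B
  i= 8: S-A = 18 → S
  i= 9: L-S = 19 → T
  i=10: B-A =  1 → B
  i=11: J-R = 18 → S
  i=12: I-P = 19 → T
  i=13: G-F =  1 → B
  i=14: N-V = 18 → S
  shifts repeat with period 3: TBS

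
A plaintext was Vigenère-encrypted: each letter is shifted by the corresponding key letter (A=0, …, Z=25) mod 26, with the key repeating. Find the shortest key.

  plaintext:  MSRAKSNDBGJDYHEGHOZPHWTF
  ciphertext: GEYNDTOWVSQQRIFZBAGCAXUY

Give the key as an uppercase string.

  i= 0: G-M = 20 → U
  i= 1: E-S = 12 → M
  i= 2: Y-R =  7 → H
  i= 3: N-A = 13 → N
  i= 4: D-K = 19 → T
  i= 5: T-S =  1 → B
  i= 6: O-N =  1 → B
  i= 7: W-D = 19 → T
  i= 8: V-B = 20 → U
  i= 9: S-G = 12 → M
  i=10: Q-J =  7 → H
  i=11: Q-D = 13 → N
  i=12: R-Y = 19 → T
  i=13: I-H =  1 → B
  i=14: F-E =  1 → B
  i=15: Z-G = 19 → T
  i=16: B-H = 20 → U
  i=17: A-O = 12 → M
  i=18: G-Z =  7 → H
  i=19: C-P = 13 → N
  i=20: A-H = 19 → T
  i=21: X-W =  1 → B
  i=22: U-T =  1 → B
  i=23: Y-F = 19 → T
  shifts repeat with period 8: UMHNTBBT

UMHNTBBT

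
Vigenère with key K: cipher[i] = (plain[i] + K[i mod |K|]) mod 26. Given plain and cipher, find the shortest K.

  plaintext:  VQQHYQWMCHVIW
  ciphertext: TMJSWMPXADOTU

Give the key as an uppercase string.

  i= 0: T-V = 24 → Y
  i= 1: M-Q = 22 → W
  i= 2: J-Q = 19 → T
  i= 3: S-H = 11 → L
  i= 4: W-Y = 24 → Y
  i= 5: M-Q = 22 → W
  i= 6: P-W = 19 → T
  i= 7: X-M = 11 → L
  i= 8: A-C = 24 → Y
  i= 9: D-H = 22 → W
  i=10: O-V = 19 → T
  i=11: T-I = 11 → L
  i=12: U-W = 24 → Y
  shifts repeat with period 4: YWTL

YWTL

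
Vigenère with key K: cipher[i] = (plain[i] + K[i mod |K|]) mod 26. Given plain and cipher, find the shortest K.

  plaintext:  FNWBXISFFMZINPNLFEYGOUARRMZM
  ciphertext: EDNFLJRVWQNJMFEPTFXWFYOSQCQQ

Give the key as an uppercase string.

  i= 0: E-F = 25 → Z
  i= 1: D-N = 16 → Q
  i= 2: N-W = 17 → R
  i= 3: F-B =  4 → E
  i= 4: L-X = 14 → O
  i= 5: J-I =  1 → B
  i= 6: R-S = 25 → Z
  i= 7: V-F = 16 → Q
  i= 8: W-F = 17 → R
  i= 9: Q-M =  4 → E
  i=10: N-Z = 14 → O
  i=11: J-I =  1 → B
  i=12: M-N = 25 → Z
  i=13: F-P = 16 → Q
  i=14: E-N = 17 → R
  i=15: P-L =  4 → E
  i=16: T-F = 14 → O
  i=17: F-E =  1 → B
  i=18: X-Y = 25 → Z
  i=19: W-G = 16 → Q
  i=20: F-O = 17 → R
  i=21: Y-U =  4 → E
  i=22: O-A = 14 → O
  i=23: S-R =  1 → B
  i=24: Q-R = 25 → Z
  i=25: C-M = 16 → Q
  i=26: Q-Z = 17 → R
  i=27: Q-M =  4 → E
  shifts repeat with period 6: ZQREOB

ZQREOB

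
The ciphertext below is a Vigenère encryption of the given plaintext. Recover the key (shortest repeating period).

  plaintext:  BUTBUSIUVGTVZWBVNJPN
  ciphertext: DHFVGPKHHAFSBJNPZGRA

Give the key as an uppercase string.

CNMUMX

  i= 0: D-B =  2 → C
  i= 1: H-U = 13 → N
  i= 2: F-T = 12 → M
  i= 3: V-B = 20 → U
  i= 4: G-U = 12 → M
  i= 5: P-S = 23 → X
  i= 6: K-I =  2 → C
  i= 7: H-U = 13 → N
  i= 8: H-V = 12 → M
  i= 9: A-G = 20 → U
  i=10: F-T = 12 → M
  i=11: S-V = 23 → X
  i=12: B-Z =  2 → C
  i=13: J-W = 13 → N
  i=14: N-B = 12 → M
  i=15: P-V = 20 → U
  i=16: Z-N = 12 → M
  i=17: G-J = 23 → X
  i=18: R-P =  2 → C
  i=19: A-N = 13 → N
  shifts repeat with period 6: CNMUMX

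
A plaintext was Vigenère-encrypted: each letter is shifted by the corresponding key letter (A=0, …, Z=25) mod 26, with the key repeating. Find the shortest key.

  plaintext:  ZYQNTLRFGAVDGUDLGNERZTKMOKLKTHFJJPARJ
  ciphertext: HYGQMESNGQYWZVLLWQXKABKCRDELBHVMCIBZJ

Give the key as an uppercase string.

  i= 0: H-Z =  8 → I
  i= 1: Y-Y =  0 → A
  i= 2: G-Q = 16 → Q
  i= 3: Q-N =  3 → D
  i= 4: M-T = 19 → T
  i= 5: E-L = 19 → T
  i= 6: S-R =  1 → B
  i= 7: N-F =  8 → I
  i= 8: G-G =  0 → A
  i= 9: Q-A = 16 → Q
  i=10: Y-V =  3 → D
  i=11: W-D = 19 → T
  i=12: Z-G = 19 → T
  i=13: V-U =  1 → B
  i=14: L-D =  8 → I
  i=15: L-L =  0 → A
  i=16: W-G = 16 → Q
  i=17: Q-N =  3 → D
  i=18: X-E = 19 → T
  i=19: K-R = 19 → T
  i=20: A-Z =  1 → B
  i=21: B-T =  8 → I
  i=22: K-K =  0 → A
  i=23: C-M = 16 → Q
  i=24: R-O =  3 → D
  i=25: D-K = 19 → T
  i=26: E-L = 19 → T
  i=27: L-K =  1 → B
  i=28: B-T =  8 → I
  i=29: H-H =  0 → A
  i=30: V-F = 16 → Q
  i=31: M-J =  3 → D
  i=32: C-J = 19 → T
  i=33: I-P = 19 → T
  i=34: B-A =  1 → B
  i=35: Z-R =  8 → I
  i=36: J-J =  0 → A
  shifts repeat with period 7: IAQDTTB

IAQDTTB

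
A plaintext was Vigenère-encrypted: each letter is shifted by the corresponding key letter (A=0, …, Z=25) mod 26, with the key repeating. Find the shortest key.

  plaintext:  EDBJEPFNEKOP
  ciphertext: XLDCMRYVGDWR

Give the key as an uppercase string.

  i= 0: X-E = 19 → T
  i= 1: L-D =  8 → I
  i= 2: D-B =  2 → C
  i= 3: C-J = 19 → T
  i= 4: M-E =  8 → I
  i= 5: R-P =  2 → C
  i= 6: Y-F = 19 → T
  i= 7: V-N =  8 → I
  i= 8: G-E =  2 → C
  i= 9: D-K = 19 → T
  i=10: W-O =  8 → I
  i=11: R-P =  2 → C
  shifts repeat with period 3: TIC

TIC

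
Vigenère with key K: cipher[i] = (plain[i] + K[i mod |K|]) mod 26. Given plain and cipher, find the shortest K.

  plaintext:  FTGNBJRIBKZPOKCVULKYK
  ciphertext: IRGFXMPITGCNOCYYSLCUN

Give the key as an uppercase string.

  i= 0: I-F =  3 → D
  i= 1: R-T = 24 → Y
  i= 2: G-G =  0 → A
  i= 3: F-N = 18 → S
  i= 4: X-B = 22 → W
  i= 5: M-J =  3 → D
  i= 6: P-R = 24 → Y
  i= 7: I-I =  0 → A
  i= 8: T-B = 18 → S
  i= 9: G-K = 22 → W
  i=10: C-Z =  3 → D
  i=11: N-P = 24 → Y
  i=12: O-O =  0 → A
  i=13: C-K = 18 → S
  i=14: Y-C = 22 → W
  i=15: Y-V =  3 → D
  i=16: S-U = 24 → Y
  i=17: L-L =  0 → A
  i=18: C-K = 18 → S
  i=19: U-Y = 22 → W
  i=20: N-K =  3 → D
  shifts repeat with period 5: DYASW

DYASW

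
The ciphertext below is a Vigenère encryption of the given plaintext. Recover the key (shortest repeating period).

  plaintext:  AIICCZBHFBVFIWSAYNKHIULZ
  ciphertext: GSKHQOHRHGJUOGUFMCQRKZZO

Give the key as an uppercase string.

  i= 0: G-A =  6 → G
  i= 1: S-I = 10 → K
  i= 2: K-I =  2 → C
  i= 3: H-C =  5 → F
  i= 4: Q-C = 14 → O
  i= 5: O-Z = 15 → P
  i= 6: H-B =  6 → G
  i= 7: R-H = 10 → K
  i= 8: H-F =  2 → C
  i= 9: G-B =  5 → F
  i=10: J-V = 14 → O
  i=11: U-F = 15 → P
  i=12: O-I =  6 → G
  i=13: G-W = 10 → K
  i=14: U-S =  2 → C
  i=15: F-A =  5 → F
  i=16: M-Y = 14 → O
  i=17: C-N = 15 → P
  i=18: Q-K =  6 → G
  i=19: R-H = 10 → K
  i=20: K-I =  2 → C
  i=21: Z-U =  5 → F
  i=22: Z-L = 14 → O
  i=23: O-Z = 15 → P
  shifts repeat with period 6: GKCFOP

GKCFOP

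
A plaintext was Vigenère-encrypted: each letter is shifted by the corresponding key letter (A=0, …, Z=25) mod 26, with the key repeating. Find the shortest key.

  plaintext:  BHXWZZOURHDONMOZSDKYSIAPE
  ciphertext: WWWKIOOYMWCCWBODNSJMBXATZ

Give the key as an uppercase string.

VPZOJPAE

  i= 0: W-B = 21 → V
  i= 1: W-H = 15 → P
  i= 2: W-X = 25 → Z
  i= 3: K-W = 14 → O
  i= 4: I-Z =  9 → J
  i= 5: O-Z = 15 → P
  i= 6: O-O =  0 → A
  i= 7: Y-U =  4 → E
  i= 8: M-R = 21 → V
  i= 9: W-H = 15 → P
  i=10: C-D = 25 → Z
  i=11: C-O = 14 → O
  i=12: W-N =  9 → J
  i=13: B-M = 15 → P
  i=14: O-O =  0 → A
  i=15: D-Z =  4 → E
  i=16: N-S = 21 → V
  i=17: S-D = 15 → P
  i=18: J-K = 25 → Z
  i=19: M-Y = 14 → O
  i=20: B-S =  9 → J
  i=21: X-I = 15 → P
  i=22: A-A =  0 → A
  i=23: T-P =  4 → E
  i=24: Z-E = 21 → V
  shifts repeat with period 8: VPZOJPAE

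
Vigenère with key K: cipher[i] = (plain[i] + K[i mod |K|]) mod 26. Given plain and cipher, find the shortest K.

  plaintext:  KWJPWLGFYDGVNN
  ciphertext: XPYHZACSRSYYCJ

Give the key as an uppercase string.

  i= 0: X-K = 13 → N
  i= 1: P-W = 19 → T
  i= 2: Y-J = 15 → P
  i= 3: H-P = 18 → S
  i= 4: Z-W =  3 → D
  i= 5: A-L = 15 → P
  i= 6: C-G = 22 → W
  i= 7: S-F = 13 → N
  i= 8: R-Y = 19 → T
  i= 9: S-D = 15 → P
  i=10: Y-G = 18 → S
  i=11: Y-V =  3 → D
  i=12: C-N = 15 → P
  i=13: J-N = 22 → W
  shifts repeat with period 7: NTPSDPW

NTPSDPW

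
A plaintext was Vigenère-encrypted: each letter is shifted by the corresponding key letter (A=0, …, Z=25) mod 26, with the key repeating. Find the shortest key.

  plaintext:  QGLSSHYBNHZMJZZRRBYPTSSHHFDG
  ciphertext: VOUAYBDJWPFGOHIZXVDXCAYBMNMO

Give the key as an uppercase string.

  i= 0: V-Q =  5 → F
  i= 1: O-G =  8 → I
  i= 2: U-L =  9 → J
  i= 3: A-S =  8 → I
  i= 4: Y-S =  6 → G
  i= 5: B-H = 20 → U
  i= 6: D-Y =  5 → F
  i= 7: J-B =  8 → I
  i= 8: W-N =  9 → J
  i= 9: P-H =  8 → I
  i=10: F-Z =  6 → G
  i=11: G-M = 20 → U
  i=12: O-J =  5 → F
  i=13: H-Z =  8 → I
  i=14: I-Z =  9 → J
  i=15: Z-R =  8 → I
  i=16: X-R =  6 → G
  i=17: V-B = 20 → U
  i=18: D-Y =  5 → F
  i=19: X-P =  8 → I
  i=20: C-T =  9 → J
  i=21: A-S =  8 → I
  i=22: Y-S =  6 → G
  i=23: B-H = 20 → U
  i=24: M-H =  5 → F
  i=25: N-F =  8 → I
  i=26: M-D =  9 → J
  i=27: O-G =  8 → I
  shifts repeat with period 6: FIJIGU

FIJIGU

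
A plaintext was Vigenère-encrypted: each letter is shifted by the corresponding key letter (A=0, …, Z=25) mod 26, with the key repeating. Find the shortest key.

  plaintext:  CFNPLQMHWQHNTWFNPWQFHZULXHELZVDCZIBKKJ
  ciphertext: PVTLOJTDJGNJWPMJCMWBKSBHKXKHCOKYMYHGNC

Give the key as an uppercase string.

NQGWDTHW

  i= 0: P-C = 13 → N
  i= 1: V-F = 16 → Q
  i= 2: T-N =  6 → G
  i= 3: L-P = 22 → W
  i= 4: O-L =  3 → D
  i= 5: J-Q = 19 → T
  i= 6: T-M =  7 → H
  i= 7: D-H = 22 → W
  i= 8: J-W = 13 → N
  i= 9: G-Q = 16 → Q
  i=10: N-H =  6 → G
  i=11: J-N = 22 → W
  i=12: W-T =  3 → D
  i=13: P-W = 19 → T
  i=14: M-F =  7 → H
  i=15: J-N = 22 → W
  i=16: C-P = 13 → N
  i=17: M-W = 16 → Q
  i=18: W-Q =  6 → G
  i=19: B-F = 22 → W
  i=20: K-H =  3 → D
  i=21: S-Z = 19 → T
  i=22: B-U =  7 → H
  i=23: H-L = 22 → W
  i=24: K-X = 13 → N
  i=25: X-H = 16 → Q
  i=26: K-E =  6 → G
  i=27: H-L = 22 → W
  i=28: C-Z =  3 → D
  i=29: O-V = 19 → T
  i=30: K-D =  7 → H
  i=31: Y-C = 22 → W
  i=32: M-Z = 13 → N
  i=33: Y-I = 16 → Q
  i=34: H-B =  6 → G
  i=35: G-K = 22 → W
  i=36: N-K =  3 → D
  i=37: C-J = 19 → T
  shifts repeat with period 8: NQGWDTHW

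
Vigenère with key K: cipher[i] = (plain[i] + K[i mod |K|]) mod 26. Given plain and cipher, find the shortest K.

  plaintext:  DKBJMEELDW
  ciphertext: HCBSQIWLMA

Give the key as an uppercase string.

ESAJE

  i= 0: H-D =  4 → E
  i= 1: C-K = 18 → S
  i= 2: B-B =  0 → A
  i= 3: S-J =  9 → J
  i= 4: Q-M =  4 → E
  i= 5: I-E =  4 → E
  i= 6: W-E = 18 → S
  i= 7: L-L =  0 → A
  i= 8: M-D =  9 → J
  i= 9: A-W =  4 → E
  shifts repeat with period 5: ESAJE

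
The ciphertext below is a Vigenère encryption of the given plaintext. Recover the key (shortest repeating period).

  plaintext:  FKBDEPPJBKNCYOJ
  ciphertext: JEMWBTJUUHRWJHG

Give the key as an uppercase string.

  i= 0: J-F =  4 → E
  i= 1: E-K = 20 → U
  i= 2: M-B = 11 → L
  i= 3: W-D = 19 → T
  i= 4: B-E = 23 → X
  i= 5: T-P =  4 → E
  i= 6: J-P = 20 → U
  i= 7: U-J = 11 → L
  i= 8: U-B = 19 → T
  i= 9: H-K = 23 → X
  i=10: R-N =  4 → E
  i=11: W-C = 20 → U
  i=12: J-Y = 11 → L
  i=13: H-O = 19 → T
  i=14: G-J = 23 → X
  shifts repeat with period 5: EULTX

EULTX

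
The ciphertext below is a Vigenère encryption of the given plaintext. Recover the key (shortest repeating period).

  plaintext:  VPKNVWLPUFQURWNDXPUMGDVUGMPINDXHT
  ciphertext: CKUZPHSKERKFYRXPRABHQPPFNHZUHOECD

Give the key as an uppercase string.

  i= 0: C-V =  7 → H
  i= 1: K-P = 21 → V
  i= 2: U-K = 10 → K
  i= 3: Z-N = 12 → M
  i= 4: P-V = 20 → U
  i= 5: H-W = 11 → L
  i= 6: S-L =  7 → H
  i= 7: K-P = 21 → V
  i= 8: E-U = 10 → K
  i= 9: R-F = 12 → M
  i=10: K-Q = 20 → U
  i=11: F-U = 11 → L
  i=12: Y-R =  7 → H
  i=13: R-W = 21 → V
  i=14: X-N = 10 → K
  i=15: P-D = 12 → M
  i=16: R-X = 20 → U
  i=17: A-P = 11 → L
  i=18: B-U =  7 → H
  i=19: H-M = 21 → V
  i=20: Q-G = 10 → K
  i=21: P-D = 12 → M
  i=22: P-V = 20 → U
  i=23: F-U = 11 → L
  i=24: N-G =  7 → H
  i=25: H-M = 21 → V
  i=26: Z-P = 10 → K
  i=27: U-I = 12 → M
  i=28: H-N = 20 → U
  i=29: O-D = 11 → L
  i=30: E-X =  7 → H
  i=31: C-H = 21 → V
  i=32: D-T = 10 → K
  shifts repeat with period 6: HVKMUL

HVKMUL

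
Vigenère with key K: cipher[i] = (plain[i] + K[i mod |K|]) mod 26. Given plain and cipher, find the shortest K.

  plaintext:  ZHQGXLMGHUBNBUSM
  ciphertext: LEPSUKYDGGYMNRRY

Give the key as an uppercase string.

MXZ

  i= 0: L-Z = 12 → M
  i= 1: E-H = 23 → X
  i= 2: P-Q = 25 → Z
  i= 3: S-G = 12 → M
  i= 4: U-X = 23 → X
  i= 5: K-L = 25 → Z
  i= 6: Y-M = 12 → M
  i= 7: D-G = 23 → X
  i= 8: G-H = 25 → Z
  i= 9: G-U = 12 → M
  i=10: Y-B = 23 → X
  i=11: M-N = 25 → Z
  i=12: N-B = 12 → M
  i=13: R-U = 23 → X
  i=14: R-S = 25 → Z
  i=15: Y-M = 12 → M
  shifts repeat with period 3: MXZ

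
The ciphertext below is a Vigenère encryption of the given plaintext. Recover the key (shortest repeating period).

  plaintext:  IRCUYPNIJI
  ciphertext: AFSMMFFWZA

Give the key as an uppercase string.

SOQ

  i= 0: A-I = 18 → S
  i= 1: F-R = 14 → O
  i= 2: S-C = 16 → Q
  i= 3: M-U = 18 → S
  i= 4: M-Y = 14 → O
  i= 5: F-P = 16 → Q
  i= 6: F-N = 18 → S
  i= 7: W-I = 14 → O
  i= 8: Z-J = 16 → Q
  i= 9: A-I = 18 → S
  shifts repeat with period 3: SOQ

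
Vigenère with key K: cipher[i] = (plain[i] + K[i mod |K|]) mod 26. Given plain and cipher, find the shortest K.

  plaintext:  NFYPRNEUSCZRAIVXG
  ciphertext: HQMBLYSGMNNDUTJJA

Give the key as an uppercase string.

ULOM

  i= 0: H-N = 20 → U
  i= 1: Q-F = 11 → L
  i= 2: M-Y = 14 → O
  i= 3: B-P = 12 → M
  i= 4: L-R = 20 → U
  i= 5: Y-N = 11 → L
  i= 6: S-E = 14 → O
  i= 7: G-U = 12 → M
  i= 8: M-S = 20 → U
  i= 9: N-C = 11 → L
  i=10: N-Z = 14 → O
  i=11: D-R = 12 → M
  i=12: U-A = 20 → U
  i=13: T-I = 11 → L
  i=14: J-V = 14 → O
  i=15: J-X = 12 → M
  i=16: A-G = 20 → U
  shifts repeat with period 4: ULOM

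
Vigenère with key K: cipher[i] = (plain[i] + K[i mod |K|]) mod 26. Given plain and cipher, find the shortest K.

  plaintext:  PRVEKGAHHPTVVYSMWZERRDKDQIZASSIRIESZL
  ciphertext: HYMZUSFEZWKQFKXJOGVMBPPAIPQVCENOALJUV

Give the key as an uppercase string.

  i= 0: H-P = 18 → S
  i= 1: Y-R =  7 → H
  i= 2: M-V = 17 → R
  i= 3: Z-E = 21 → V
  i= 4: U-K = 10 → K
  i= 5: S-G = 12 → M
  i= 6: F-A =  5 → F
  i= 7: E-H = 23 → X
  i= 8: Z-H = 18 → S
  i= 9: W-P =  7 → H
  i=10: K-T = 17 → R
  i=11: Q-V = 21 → V
  i=12: F-V = 10 → K
  i=13: K-Y = 12 → M
  i=14: X-S =  5 → F
  i=15: J-M = 23 → X
  i=16: O-W = 18 → S
  i=17: G-Z =  7 → H
  i=18: V-E = 17 → R
  i=19: M-R = 21 → V
  i=20: B-R = 10 → K
  i=21: P-D = 12 → M
  i=22: P-K =  5 → F
  i=23: A-D = 23 → X
  i=24: I-Q = 18 → S
  i=25: P-I =  7 → H
  i=26: Q-Z = 17 → R
  i=27: V-A = 21 → V
  i=28: C-S = 10 → K
  i=29: E-S = 12 → M
  i=30: N-I =  5 → F
  i=31: O-R = 23 → X
  i=32: A-I = 18 → S
  i=33: L-E =  7 → H
  i=34: J-S = 17 → R
  i=35: U-Z = 21 → V
  i=36: V-L = 10 → K
  shifts repeat with period 8: SHRVKMFX

SHRVKMFX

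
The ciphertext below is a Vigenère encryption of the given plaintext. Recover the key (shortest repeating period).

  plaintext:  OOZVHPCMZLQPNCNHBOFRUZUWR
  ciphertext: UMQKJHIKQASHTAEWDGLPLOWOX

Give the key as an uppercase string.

GYRPCS

  i= 0: U-O =  6 → G
  i= 1: M-O = 24 → Y
  i= 2: Q-Z = 17 → R
  i= 3: K-V = 15 → P
  i= 4: J-H =  2 → C
  i= 5: H-P = 18 → S
  i= 6: I-C =  6 → G
  i= 7: K-M = 24 → Y
  i= 8: Q-Z = 17 → R
  i= 9: A-L = 15 → P
  i=10: S-Q =  2 → C
  i=11: H-P = 18 → S
  i=12: T-N =  6 → G
  i=13: A-C = 24 → Y
  i=14: E-N = 17 → R
  i=15: W-H = 15 → P
  i=16: D-B =  2 → C
  i=17: G-O = 18 → S
  i=18: L-F =  6 → G
  i=19: P-R = 24 → Y
  i=20: L-U = 17 → R
  i=21: O-Z = 15 → P
  i=22: W-U =  2 → C
  i=23: O-W = 18 → S
  i=24: X-R =  6 → G
  shifts repeat with period 6: GYRPCS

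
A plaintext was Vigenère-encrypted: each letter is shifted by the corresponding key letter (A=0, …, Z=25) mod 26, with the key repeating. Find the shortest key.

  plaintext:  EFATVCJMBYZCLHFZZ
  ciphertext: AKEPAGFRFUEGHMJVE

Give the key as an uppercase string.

  i= 0: A-E = 22 → W
  i= 1: K-F =  5 → F
  i= 2: E-A =  4 → E
  i= 3: P-T = 22 → W
  i= 4: A-V =  5 → F
  i= 5: G-C =  4 → E
  i= 6: F-J = 22 → W
  i= 7: R-M =  5 → F
  i= 8: F-B =  4 → E
  i= 9: U-Y = 22 → W
  i=10: E-Z =  5 → F
  i=11: G-C =  4 → E
  i=12: H-L = 22 → W
  i=13: M-H =  5 → F
  i=14: J-F =  4 → E
  i=15: V-Z = 22 → W
  i=16: E-Z =  5 → F
  shifts repeat with period 3: WFE

WFE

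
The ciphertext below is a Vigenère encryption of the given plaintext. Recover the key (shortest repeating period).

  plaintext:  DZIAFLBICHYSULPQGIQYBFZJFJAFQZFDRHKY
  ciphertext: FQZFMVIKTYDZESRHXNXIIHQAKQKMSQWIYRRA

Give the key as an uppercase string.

  i= 0: F-D =  2 → C
  i= 1: Q-Z = 17 → R
  i= 2: Z-I = 17 → R
  i= 3: F-A =  5 → F
  i= 4: M-F =  7 → H
  i= 5: V-L = 10 → K
  i= 6: I-B =  7 → H
  i= 7: K-I =  2 → C
  i= 8: T-C = 17 → R
  i= 9: Y-H = 17 → R
  i=10: D-Y =  5 → F
  i=11: Z-S =  7 → H
  i=12: E-U = 10 → K
  i=13: S-L =  7 → H
  i=14: R-P =  2 → C
  i=15: H-Q = 17 → R
  i=16: X-G = 17 → R
  i=17: N-I =  5 → F
  i=18: X-Q =  7 → H
  i=19: I-Y = 10 → K
  i=20: I-B =  7 → H
  i=21: H-F =  2 → C
  i=22: Q-Z = 17 → R
  i=23: A-J = 17 → R
  i=24: K-F =  5 → F
  i=25: Q-J =  7 → H
  i=26: K-A = 10 → K
  i=27: M-F =  7 → H
  i=28: S-Q =  2 → C
  i=29: Q-Z = 17 → R
  i=30: W-F = 17 → R
  i=31: I-D =  5 → F
  i=32: Y-R =  7 → H
  i=33: R-H = 10 → K
  i=34: R-K =  7 → H
  i=35: A-Y =  2 → C
  shifts repeat with period 7: CRRFHKH

CRRFHKH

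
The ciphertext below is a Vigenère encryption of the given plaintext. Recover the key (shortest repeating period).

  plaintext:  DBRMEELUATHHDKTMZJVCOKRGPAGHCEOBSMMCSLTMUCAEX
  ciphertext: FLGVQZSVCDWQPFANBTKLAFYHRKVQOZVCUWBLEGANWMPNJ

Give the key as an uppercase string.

  i= 0: F-D =  2 → C
  i= 1: L-B = 10 → K
  i= 2: G-R = 15 → P
  i= 3: V-M =  9 → J
  i= 4: Q-E = 12 → M
  i= 5: Z-E = 21 → V
  i= 6: S-L =  7 → H
  i= 7: V-U =  1 → B
  i= 8: C-A =  2 → C
  i= 9: D-T = 10 → K
  i=10: W-H = 15 → P
  i=11: Q-H =  9 → J
  i=12: P-D = 12 → M
  i=13: F-K = 21 → V
  i=14: A-T =  7 → H
  i=15: N-M =  1 → B
  i=16: B-Z =  2 → C
  i=17: T-J = 10 → K
  i=18: K-V = 15 → P
  i=19: L-C =  9 → J
  i=20: A-O = 12 → M
  i=21: F-K = 21 → V
  i=22: Y-R =  7 → H
  i=23: H-G =  1 → B
  i=24: R-P =  2 → C
  i=25: K-A = 10 → K
  i=26: V-G = 15 → P
  i=27: Q-H =  9 → J
  i=28: O-C = 12 → M
  i=29: Z-E = 21 → V
  i=30: V-O =  7 → H
  i=31: C-B =  1 → B
  i=32: U-S =  2 → C
  i=33: W-M = 10 → K
  i=34: B-M = 15 → P
  i=35: L-C =  9 → J
  i=36: E-S = 12 → M
  i=37: G-L = 21 → V
  i=38: A-T =  7 → H
  i=39: N-M =  1 → B
  i=40: W-U =  2 → C
  i=41: M-C = 10 → K
  i=42: P-A = 15 → P
  i=43: N-E =  9 → J
  i=44: J-X = 12 → M
  shifts repeat with period 8: CKPJMVHB

CKPJMVHB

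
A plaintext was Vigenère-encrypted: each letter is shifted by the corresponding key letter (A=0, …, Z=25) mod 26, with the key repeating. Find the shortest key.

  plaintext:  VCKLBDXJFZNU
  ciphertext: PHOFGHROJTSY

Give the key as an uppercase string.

  i= 0: P-V = 20 → U
  i= 1: H-C =  5 → F
  i= 2: O-K =  4 → E
  i= 3: F-L = 20 → U
  i= 4: G-B =  5 → F
  i= 5: H-D =  4 → E
  i= 6: R-X = 20 → U
  i= 7: O-J =  5 → F
  i= 8: J-F =  4 → E
  i= 9: T-Z = 20 → U
  i=10: S-N =  5 → F
  i=11: Y-U =  4 → E
  shifts repeat with period 3: UFE

UFE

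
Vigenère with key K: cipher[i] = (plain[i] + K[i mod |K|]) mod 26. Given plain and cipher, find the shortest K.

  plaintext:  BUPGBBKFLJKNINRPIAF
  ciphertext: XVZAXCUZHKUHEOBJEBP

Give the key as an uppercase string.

  i= 0: X-B = 22 → W
  i= 1: V-U =  1 → B
  i= 2: Z-P = 10 → K
  i= 3: A-G = 20 → U
  i= 4: X-B = 22 → W
  i= 5: C-B =  1 → B
  i= 6: U-K = 10 → K
  i= 7: Z-F = 20 → U
  i= 8: H-L = 22 → W
  i= 9: K-J =  1 → B
  i=10: U-K = 10 → K
  i=11: H-N = 20 → U
  i=12: E-I = 22 → W
  i=13: O-N =  1 → B
  i=14: B-R = 10 → K
  i=15: J-P = 20 → U
  i=16: E-I = 22 → W
  i=17: B-A =  1 → B
  i=18: P-F = 10 → K
  shifts repeat with period 4: WBKU

WBKU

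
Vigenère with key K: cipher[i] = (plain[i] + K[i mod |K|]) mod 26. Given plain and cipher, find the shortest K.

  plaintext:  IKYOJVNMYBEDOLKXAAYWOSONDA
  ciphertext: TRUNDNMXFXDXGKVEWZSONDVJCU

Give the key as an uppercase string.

  i= 0: T-I = 11 → L
  i= 1: R-K =  7 → H
  i= 2: U-Y = 22 → W
  i= 3: N-O = 25 → Z
  i= 4: D-J = 20 → U
  i= 5: N-V = 18 → S
  i= 6: M-N = 25 → Z
  i= 7: X-M = 11 → L
  i= 8: F-Y =  7 → H
  i= 9: X-B = 22 → W
  i=10: D-E = 25 → Z
  i=11: X-D = 20 → U
  i=12: G-O = 18 → S
  i=13: K-L = 25 → Z
  i=14: V-K = 11 → L
  i=15: E-X =  7 → H
  i=16: W-A = 22 → W
  i=17: Z-A = 25 → Z
  i=18: S-Y = 20 → U
  i=19: O-W = 18 → S
  i=20: N-O = 25 → Z
  i=21: D-S = 11 → L
  i=22: V-O =  7 → H
  i=23: J-N = 22 → W
  i=24: C-D = 25 → Z
  i=25: U-A = 20 → U
  shifts repeat with period 7: LHWZUSZ

LHWZUSZ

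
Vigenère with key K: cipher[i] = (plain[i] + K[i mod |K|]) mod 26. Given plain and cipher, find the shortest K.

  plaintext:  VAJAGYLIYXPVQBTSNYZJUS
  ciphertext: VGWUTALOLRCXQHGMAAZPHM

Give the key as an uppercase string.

  i= 0: V-V =  0 → A
  i= 1: G-A =  6 → G
  i= 2: W-J = 13 → N
  i= 3: U-A = 20 → U
  i= 4: T-G = 13 → N
  i= 5: A-Y =  2 → C
  i= 6: L-L =  0 → A
  i= 7: O-I =  6 → G
  i= 8: L-Y = 13 → N
  i= 9: R-X = 20 → U
  i=10: C-P = 13 → N
  i=11: X-V =  2 → C
  i=12: Q-Q =  0 → A
  i=13: H-B =  6 → G
  i=14: G-T = 13 → N
  i=15: M-S = 20 → U
  i=16: A-N = 13 → N
  i=17: A-Y =  2 → C
  i=18: Z-Z =  0 → A
  i=19: P-J =  6 → G
  i=20: H-U = 13 → N
  i=21: M-S = 20 → U
  shifts repeat with period 6: AGNUNC

AGNUNC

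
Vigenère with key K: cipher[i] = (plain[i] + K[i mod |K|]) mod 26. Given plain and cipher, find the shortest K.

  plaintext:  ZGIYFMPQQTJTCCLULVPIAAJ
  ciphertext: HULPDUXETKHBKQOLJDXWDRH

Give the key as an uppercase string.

IODRYI

  i= 0: H-Z =  8 → I
  i= 1: U-G = 14 → O
  i= 2: L-I =  3 → D
  i= 3: P-Y = 17 → R
  i= 4: D-F = 24 → Y
  i= 5: U-M =  8 → I
  i= 6: X-P =  8 → I
  i= 7: E-Q = 14 → O
  i= 8: T-Q =  3 → D
  i= 9: K-T = 17 → R
  i=10: H-J = 24 → Y
  i=11: B-T =  8 → I
  i=12: K-C =  8 → I
  i=13: Q-C = 14 → O
  i=14: O-L =  3 → D
  i=15: L-U = 17 → R
  i=16: J-L = 24 → Y
  i=17: D-V =  8 → I
  i=18: X-P =  8 → I
  i=19: W-I = 14 → O
  i=20: D-A =  3 → D
  i=21: R-A = 17 → R
  i=22: H-J = 24 → Y
  shifts repeat with period 6: IODRYI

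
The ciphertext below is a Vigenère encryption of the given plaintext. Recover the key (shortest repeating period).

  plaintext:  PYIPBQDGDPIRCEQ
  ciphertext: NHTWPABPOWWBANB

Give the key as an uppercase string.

  i= 0: N-P = 24 → Y
  i= 1: H-Y =  9 → J
  i= 2: T-I = 11 → L
  i= 3: W-P =  7 → H
  i= 4: P-B = 14 → O
  i= 5: A-Q = 10 → K
  i= 6: B-D = 24 → Y
  i= 7: P-G =  9 → J
  i= 8: O-D = 11 → L
  i= 9: W-P =  7 → H
  i=10: W-I = 14 → O
  i=11: B-R = 10 → K
  i=12: A-C = 24 → Y
  i=13: N-E =  9 → J
  i=14: B-Q = 11 → L
  shifts repeat with period 6: YJLHOK

YJLHOK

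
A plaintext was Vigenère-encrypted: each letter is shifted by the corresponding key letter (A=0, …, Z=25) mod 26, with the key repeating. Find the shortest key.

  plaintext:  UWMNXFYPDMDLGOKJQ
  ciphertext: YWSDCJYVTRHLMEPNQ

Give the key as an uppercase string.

EAGQF

  i= 0: Y-U =  4 → E
  i= 1: W-W =  0 → A
  i= 2: S-M =  6 → G
  i= 3: D-N = 16 → Q
  i= 4: C-X =  5 → F
  i= 5: J-F =  4 → E
  i= 6: Y-Y =  0 → A
  i= 7: V-P =  6 → G
  i= 8: T-D = 16 → Q
  i= 9: R-M =  5 → F
  i=10: H-D =  4 → E
  i=11: L-L =  0 → A
  i=12: M-G =  6 → G
  i=13: E-O = 16 → Q
  i=14: P-K =  5 → F
  i=15: N-J =  4 → E
  i=16: Q-Q =  0 → A
  shifts repeat with period 5: EAGQF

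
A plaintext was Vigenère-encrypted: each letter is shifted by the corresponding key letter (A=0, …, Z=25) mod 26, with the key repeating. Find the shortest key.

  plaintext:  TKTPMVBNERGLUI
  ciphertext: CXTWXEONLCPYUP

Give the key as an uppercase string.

JNAHL

  i= 0: C-T =  9 → J
  i= 1: X-K = 13 → N
  i= 2: T-T =  0 → A
  i= 3: W-P =  7 → H
  i= 4: X-M = 11 → L
  i= 5: E-V =  9 → J
  i= 6: O-B = 13 → N
  i= 7: N-N =  0 → A
  i= 8: L-E =  7 → H
  i= 9: C-R = 11 → L
  i=10: P-G =  9 → J
  i=11: Y-L = 13 → N
  i=12: U-U =  0 → A
  i=13: P-I =  7 → H
  shifts repeat with period 5: JNAHL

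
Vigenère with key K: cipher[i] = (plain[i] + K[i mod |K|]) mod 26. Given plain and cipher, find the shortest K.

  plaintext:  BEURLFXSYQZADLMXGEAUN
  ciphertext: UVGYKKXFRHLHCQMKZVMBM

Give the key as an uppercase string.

TRMHZFAN

  i= 0: U-B = 19 → T
  i= 1: V-E = 17 → R
  i= 2: G-U = 12 → M
  i= 3: Y-R =  7 → H
  i= 4: K-L = 25 → Z
  i= 5: K-F =  5 → F
  i= 6: X-X =  0 → A
  i= 7: F-S = 13 → N
  i= 8: R-Y = 19 → T
  i= 9: H-Q = 17 → R
  i=10: L-Z = 12 → M
  i=11: H-A =  7 → H
  i=12: C-D = 25 → Z
  i=13: Q-L =  5 → F
  i=14: M-M =  0 → A
  i=15: K-X = 13 → N
  i=16: Z-G = 19 → T
  i=17: V-E = 17 → R
  i=18: M-A = 12 → M
  i=19: B-U =  7 → H
  i=20: M-N = 25 → Z
  shifts repeat with period 8: TRMHZFAN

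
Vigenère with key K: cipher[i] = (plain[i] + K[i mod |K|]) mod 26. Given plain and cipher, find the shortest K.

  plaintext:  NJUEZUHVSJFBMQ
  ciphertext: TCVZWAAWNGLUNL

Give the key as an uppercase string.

GTBVX

  i= 0: T-N =  6 → G
  i= 1: C-J = 19 → T
  i= 2: V-U =  1 → B
  i= 3: Z-E = 21 → V
  i= 4: W-Z = 23 → X
  i= 5: A-U =  6 → G
  i= 6: A-H = 19 → T
  i= 7: W-V =  1 → B
  i= 8: N-S = 21 → V
  i= 9: G-J = 23 → X
  i=10: L-F =  6 → G
  i=11: U-B = 19 → T
  i=12: N-M =  1 → B
  i=13: L-Q = 21 → V
  shifts repeat with period 5: GTBVX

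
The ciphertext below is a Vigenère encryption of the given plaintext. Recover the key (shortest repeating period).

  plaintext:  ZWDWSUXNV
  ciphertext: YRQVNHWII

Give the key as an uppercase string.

  i= 0: Y-Z = 25 → Z
  i= 1: R-W = 21 → V
  i= 2: Q-D = 13 → N
  i= 3: V-W = 25 → Z
  i= 4: N-S = 21 → V
  i= 5: H-U = 13 → N
  i= 6: W-X = 25 → Z
  i= 7: I-N = 21 → V
  i= 8: I-V = 13 → N
  shifts repeat with period 3: ZVN

ZVN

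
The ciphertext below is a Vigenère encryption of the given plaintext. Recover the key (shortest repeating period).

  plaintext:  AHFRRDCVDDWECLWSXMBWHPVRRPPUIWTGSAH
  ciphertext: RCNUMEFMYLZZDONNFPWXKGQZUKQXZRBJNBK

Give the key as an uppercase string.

  i= 0: R-A = 17 → R
  i= 1: C-H = 21 → V
  i= 2: N-F =  8 → I
  i= 3: U-R =  3 → D
  i= 4: M-R = 21 → V
  i= 5: E-D =  1 → B
  i= 6: F-C =  3 → D
  i= 7: M-V = 17 → R
  i= 8: Y-D = 21 → V
  i= 9: L-D =  8 → I
  i=10: Z-W =  3 → D
  i=11: Z-E = 21 → V
  i=12: D-C =  1 → B
  i=13: O-L =  3 → D
  i=14: N-W = 17 → R
  i=15: N-S = 21 → V
  i=16: F-X =  8 → I
  i=17: P-M =  3 → D
  i=18: W-B = 21 → V
  i=19: X-W =  1 → B
  i=20: K-H =  3 → D
  i=21: G-P = 17 → R
  i=22: Q-V = 21 → V
  i=23: Z-R =  8 → I
  i=24: U-R =  3 → D
  i=25: K-P = 21 → V
  i=26: Q-P =  1 → B
  i=27: X-U =  3 → D
  i=28: Z-I = 17 → R
  i=29: R-W = 21 → V
  i=30: B-T =  8 → I
  i=31: J-G =  3 → D
  i=32: N-S = 21 → V
  i=33: B-A =  1 → B
  i=34: K-H =  3 → D
  shifts repeat with period 7: RVIDVBD

RVIDVBD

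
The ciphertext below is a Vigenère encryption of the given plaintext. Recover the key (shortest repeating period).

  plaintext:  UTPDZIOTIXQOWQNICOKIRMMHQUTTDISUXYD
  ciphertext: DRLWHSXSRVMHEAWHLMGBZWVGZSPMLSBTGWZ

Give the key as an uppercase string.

JYWTIKJZ

  i= 0: D-U =  9 → J
  i= 1: R-T = 24 → Y
  i= 2: L-P = 22 → W
  i= 3: W-D = 19 → T
  i= 4: H-Z =  8 → I
  i= 5: S-I = 10 → K
  i= 6: X-O =  9 → J
  i= 7: S-T = 25 → Z
  i= 8: R-I =  9 → J
  i= 9: V-X = 24 → Y
  i=10: M-Q = 22 → W
  i=11: H-O = 19 → T
  i=12: E-W =  8 → I
  i=13: A-Q = 10 → K
  i=14: W-N =  9 → J
  i=15: H-I = 25 → Z
  i=16: L-C =  9 → J
  i=17: M-O = 24 → Y
  i=18: G-K = 22 → W
  i=19: B-I = 19 → T
  i=20: Z-R =  8 → I
  i=21: W-M = 10 → K
  i=22: V-M =  9 → J
  i=23: G-H = 25 → Z
  i=24: Z-Q =  9 → J
  i=25: S-U = 24 → Y
  i=26: P-T = 22 → W
  i=27: M-T = 19 → T
  i=28: L-D =  8 → I
  i=29: S-I = 10 → K
  i=30: B-S =  9 → J
  i=31: T-U = 25 → Z
  i=32: G-X =  9 → J
  i=33: W-Y = 24 → Y
  i=34: Z-D = 22 → W
  shifts repeat with period 8: JYWTIKJZ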